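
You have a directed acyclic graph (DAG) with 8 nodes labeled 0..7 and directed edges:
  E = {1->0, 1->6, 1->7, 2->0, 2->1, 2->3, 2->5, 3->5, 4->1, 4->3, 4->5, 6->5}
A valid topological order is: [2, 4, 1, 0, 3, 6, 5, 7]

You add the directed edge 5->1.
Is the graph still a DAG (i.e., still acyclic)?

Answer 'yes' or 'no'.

Given toposort: [2, 4, 1, 0, 3, 6, 5, 7]
Position of 5: index 6; position of 1: index 2
New edge 5->1: backward (u after v in old order)
Backward edge: old toposort is now invalid. Check if this creates a cycle.
Does 1 already reach 5? Reachable from 1: [0, 1, 5, 6, 7]. YES -> cycle!
Still a DAG? no

Answer: no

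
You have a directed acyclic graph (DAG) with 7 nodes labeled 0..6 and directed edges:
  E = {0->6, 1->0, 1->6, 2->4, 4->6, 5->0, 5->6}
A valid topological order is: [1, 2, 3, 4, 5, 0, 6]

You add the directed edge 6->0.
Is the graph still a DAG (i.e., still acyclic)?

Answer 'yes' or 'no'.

Answer: no

Derivation:
Given toposort: [1, 2, 3, 4, 5, 0, 6]
Position of 6: index 6; position of 0: index 5
New edge 6->0: backward (u after v in old order)
Backward edge: old toposort is now invalid. Check if this creates a cycle.
Does 0 already reach 6? Reachable from 0: [0, 6]. YES -> cycle!
Still a DAG? no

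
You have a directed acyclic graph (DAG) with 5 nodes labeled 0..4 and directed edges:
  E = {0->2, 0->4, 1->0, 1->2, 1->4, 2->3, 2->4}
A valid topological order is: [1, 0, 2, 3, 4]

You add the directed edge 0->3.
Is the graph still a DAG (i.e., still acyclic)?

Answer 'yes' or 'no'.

Answer: yes

Derivation:
Given toposort: [1, 0, 2, 3, 4]
Position of 0: index 1; position of 3: index 3
New edge 0->3: forward
Forward edge: respects the existing order. Still a DAG, same toposort still valid.
Still a DAG? yes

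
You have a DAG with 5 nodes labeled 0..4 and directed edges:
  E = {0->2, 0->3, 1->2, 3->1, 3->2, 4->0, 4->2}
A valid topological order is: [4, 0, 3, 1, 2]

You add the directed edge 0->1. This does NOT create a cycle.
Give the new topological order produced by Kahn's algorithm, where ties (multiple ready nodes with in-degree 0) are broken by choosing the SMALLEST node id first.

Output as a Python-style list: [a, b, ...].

Answer: [4, 0, 3, 1, 2]

Derivation:
Old toposort: [4, 0, 3, 1, 2]
Added edge: 0->1
Position of 0 (1) < position of 1 (3). Old order still valid.
Run Kahn's algorithm (break ties by smallest node id):
  initial in-degrees: [1, 2, 4, 1, 0]
  ready (indeg=0): [4]
  pop 4: indeg[0]->0; indeg[2]->3 | ready=[0] | order so far=[4]
  pop 0: indeg[1]->1; indeg[2]->2; indeg[3]->0 | ready=[3] | order so far=[4, 0]
  pop 3: indeg[1]->0; indeg[2]->1 | ready=[1] | order so far=[4, 0, 3]
  pop 1: indeg[2]->0 | ready=[2] | order so far=[4, 0, 3, 1]
  pop 2: no out-edges | ready=[] | order so far=[4, 0, 3, 1, 2]
  Result: [4, 0, 3, 1, 2]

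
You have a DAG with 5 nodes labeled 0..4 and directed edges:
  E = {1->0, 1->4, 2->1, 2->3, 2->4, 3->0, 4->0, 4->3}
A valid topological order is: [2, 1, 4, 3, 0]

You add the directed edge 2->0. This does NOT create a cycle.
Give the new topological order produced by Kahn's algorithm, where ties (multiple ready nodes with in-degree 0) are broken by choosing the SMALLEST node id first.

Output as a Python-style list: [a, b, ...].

Answer: [2, 1, 4, 3, 0]

Derivation:
Old toposort: [2, 1, 4, 3, 0]
Added edge: 2->0
Position of 2 (0) < position of 0 (4). Old order still valid.
Run Kahn's algorithm (break ties by smallest node id):
  initial in-degrees: [4, 1, 0, 2, 2]
  ready (indeg=0): [2]
  pop 2: indeg[0]->3; indeg[1]->0; indeg[3]->1; indeg[4]->1 | ready=[1] | order so far=[2]
  pop 1: indeg[0]->2; indeg[4]->0 | ready=[4] | order so far=[2, 1]
  pop 4: indeg[0]->1; indeg[3]->0 | ready=[3] | order so far=[2, 1, 4]
  pop 3: indeg[0]->0 | ready=[0] | order so far=[2, 1, 4, 3]
  pop 0: no out-edges | ready=[] | order so far=[2, 1, 4, 3, 0]
  Result: [2, 1, 4, 3, 0]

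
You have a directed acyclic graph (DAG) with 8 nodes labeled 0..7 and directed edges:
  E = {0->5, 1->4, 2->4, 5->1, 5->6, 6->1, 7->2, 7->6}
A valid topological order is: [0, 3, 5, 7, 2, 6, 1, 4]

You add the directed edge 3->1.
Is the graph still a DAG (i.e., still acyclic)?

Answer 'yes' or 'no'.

Answer: yes

Derivation:
Given toposort: [0, 3, 5, 7, 2, 6, 1, 4]
Position of 3: index 1; position of 1: index 6
New edge 3->1: forward
Forward edge: respects the existing order. Still a DAG, same toposort still valid.
Still a DAG? yes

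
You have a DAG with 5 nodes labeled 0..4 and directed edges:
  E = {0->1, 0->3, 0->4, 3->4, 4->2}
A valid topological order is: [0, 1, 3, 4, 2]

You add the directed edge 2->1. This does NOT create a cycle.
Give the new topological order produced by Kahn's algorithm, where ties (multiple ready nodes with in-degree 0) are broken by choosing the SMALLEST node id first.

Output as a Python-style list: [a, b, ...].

Old toposort: [0, 1, 3, 4, 2]
Added edge: 2->1
Position of 2 (4) > position of 1 (1). Must reorder: 2 must now come before 1.
Run Kahn's algorithm (break ties by smallest node id):
  initial in-degrees: [0, 2, 1, 1, 2]
  ready (indeg=0): [0]
  pop 0: indeg[1]->1; indeg[3]->0; indeg[4]->1 | ready=[3] | order so far=[0]
  pop 3: indeg[4]->0 | ready=[4] | order so far=[0, 3]
  pop 4: indeg[2]->0 | ready=[2] | order so far=[0, 3, 4]
  pop 2: indeg[1]->0 | ready=[1] | order so far=[0, 3, 4, 2]
  pop 1: no out-edges | ready=[] | order so far=[0, 3, 4, 2, 1]
  Result: [0, 3, 4, 2, 1]

Answer: [0, 3, 4, 2, 1]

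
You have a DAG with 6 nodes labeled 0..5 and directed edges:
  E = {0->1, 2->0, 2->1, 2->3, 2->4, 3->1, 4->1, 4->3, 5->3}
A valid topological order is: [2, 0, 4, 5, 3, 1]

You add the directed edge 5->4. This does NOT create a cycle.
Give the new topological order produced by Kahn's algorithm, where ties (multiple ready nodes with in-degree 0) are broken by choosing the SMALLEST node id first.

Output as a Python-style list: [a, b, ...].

Answer: [2, 0, 5, 4, 3, 1]

Derivation:
Old toposort: [2, 0, 4, 5, 3, 1]
Added edge: 5->4
Position of 5 (3) > position of 4 (2). Must reorder: 5 must now come before 4.
Run Kahn's algorithm (break ties by smallest node id):
  initial in-degrees: [1, 4, 0, 3, 2, 0]
  ready (indeg=0): [2, 5]
  pop 2: indeg[0]->0; indeg[1]->3; indeg[3]->2; indeg[4]->1 | ready=[0, 5] | order so far=[2]
  pop 0: indeg[1]->2 | ready=[5] | order so far=[2, 0]
  pop 5: indeg[3]->1; indeg[4]->0 | ready=[4] | order so far=[2, 0, 5]
  pop 4: indeg[1]->1; indeg[3]->0 | ready=[3] | order so far=[2, 0, 5, 4]
  pop 3: indeg[1]->0 | ready=[1] | order so far=[2, 0, 5, 4, 3]
  pop 1: no out-edges | ready=[] | order so far=[2, 0, 5, 4, 3, 1]
  Result: [2, 0, 5, 4, 3, 1]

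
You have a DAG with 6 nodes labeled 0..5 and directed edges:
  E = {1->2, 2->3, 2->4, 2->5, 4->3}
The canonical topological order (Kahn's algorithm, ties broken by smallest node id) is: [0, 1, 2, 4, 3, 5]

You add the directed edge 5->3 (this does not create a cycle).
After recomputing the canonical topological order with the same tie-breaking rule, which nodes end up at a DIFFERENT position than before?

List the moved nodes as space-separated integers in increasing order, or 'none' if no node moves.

Old toposort: [0, 1, 2, 4, 3, 5]
Added edge 5->3
Recompute Kahn (smallest-id tiebreak):
  initial in-degrees: [0, 0, 1, 3, 1, 1]
  ready (indeg=0): [0, 1]
  pop 0: no out-edges | ready=[1] | order so far=[0]
  pop 1: indeg[2]->0 | ready=[2] | order so far=[0, 1]
  pop 2: indeg[3]->2; indeg[4]->0; indeg[5]->0 | ready=[4, 5] | order so far=[0, 1, 2]
  pop 4: indeg[3]->1 | ready=[5] | order so far=[0, 1, 2, 4]
  pop 5: indeg[3]->0 | ready=[3] | order so far=[0, 1, 2, 4, 5]
  pop 3: no out-edges | ready=[] | order so far=[0, 1, 2, 4, 5, 3]
New canonical toposort: [0, 1, 2, 4, 5, 3]
Compare positions:
  Node 0: index 0 -> 0 (same)
  Node 1: index 1 -> 1 (same)
  Node 2: index 2 -> 2 (same)
  Node 3: index 4 -> 5 (moved)
  Node 4: index 3 -> 3 (same)
  Node 5: index 5 -> 4 (moved)
Nodes that changed position: 3 5

Answer: 3 5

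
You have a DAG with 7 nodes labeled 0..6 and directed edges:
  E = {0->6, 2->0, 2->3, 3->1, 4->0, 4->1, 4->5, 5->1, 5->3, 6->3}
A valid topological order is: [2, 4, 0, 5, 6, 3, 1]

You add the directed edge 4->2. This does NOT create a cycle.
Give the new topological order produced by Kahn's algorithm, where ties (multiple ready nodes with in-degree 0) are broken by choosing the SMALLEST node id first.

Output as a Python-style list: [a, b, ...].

Old toposort: [2, 4, 0, 5, 6, 3, 1]
Added edge: 4->2
Position of 4 (1) > position of 2 (0). Must reorder: 4 must now come before 2.
Run Kahn's algorithm (break ties by smallest node id):
  initial in-degrees: [2, 3, 1, 3, 0, 1, 1]
  ready (indeg=0): [4]
  pop 4: indeg[0]->1; indeg[1]->2; indeg[2]->0; indeg[5]->0 | ready=[2, 5] | order so far=[4]
  pop 2: indeg[0]->0; indeg[3]->2 | ready=[0, 5] | order so far=[4, 2]
  pop 0: indeg[6]->0 | ready=[5, 6] | order so far=[4, 2, 0]
  pop 5: indeg[1]->1; indeg[3]->1 | ready=[6] | order so far=[4, 2, 0, 5]
  pop 6: indeg[3]->0 | ready=[3] | order so far=[4, 2, 0, 5, 6]
  pop 3: indeg[1]->0 | ready=[1] | order so far=[4, 2, 0, 5, 6, 3]
  pop 1: no out-edges | ready=[] | order so far=[4, 2, 0, 5, 6, 3, 1]
  Result: [4, 2, 0, 5, 6, 3, 1]

Answer: [4, 2, 0, 5, 6, 3, 1]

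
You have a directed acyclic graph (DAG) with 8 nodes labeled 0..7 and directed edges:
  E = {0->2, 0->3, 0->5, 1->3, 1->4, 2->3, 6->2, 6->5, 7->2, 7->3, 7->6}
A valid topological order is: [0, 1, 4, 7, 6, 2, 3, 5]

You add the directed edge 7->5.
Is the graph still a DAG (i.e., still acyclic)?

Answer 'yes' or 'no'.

Answer: yes

Derivation:
Given toposort: [0, 1, 4, 7, 6, 2, 3, 5]
Position of 7: index 3; position of 5: index 7
New edge 7->5: forward
Forward edge: respects the existing order. Still a DAG, same toposort still valid.
Still a DAG? yes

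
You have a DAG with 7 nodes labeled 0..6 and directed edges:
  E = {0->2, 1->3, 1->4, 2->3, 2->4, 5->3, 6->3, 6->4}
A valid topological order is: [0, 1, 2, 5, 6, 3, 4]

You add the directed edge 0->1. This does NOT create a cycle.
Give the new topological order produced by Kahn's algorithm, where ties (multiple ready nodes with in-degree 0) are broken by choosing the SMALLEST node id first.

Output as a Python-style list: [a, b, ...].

Answer: [0, 1, 2, 5, 6, 3, 4]

Derivation:
Old toposort: [0, 1, 2, 5, 6, 3, 4]
Added edge: 0->1
Position of 0 (0) < position of 1 (1). Old order still valid.
Run Kahn's algorithm (break ties by smallest node id):
  initial in-degrees: [0, 1, 1, 4, 3, 0, 0]
  ready (indeg=0): [0, 5, 6]
  pop 0: indeg[1]->0; indeg[2]->0 | ready=[1, 2, 5, 6] | order so far=[0]
  pop 1: indeg[3]->3; indeg[4]->2 | ready=[2, 5, 6] | order so far=[0, 1]
  pop 2: indeg[3]->2; indeg[4]->1 | ready=[5, 6] | order so far=[0, 1, 2]
  pop 5: indeg[3]->1 | ready=[6] | order so far=[0, 1, 2, 5]
  pop 6: indeg[3]->0; indeg[4]->0 | ready=[3, 4] | order so far=[0, 1, 2, 5, 6]
  pop 3: no out-edges | ready=[4] | order so far=[0, 1, 2, 5, 6, 3]
  pop 4: no out-edges | ready=[] | order so far=[0, 1, 2, 5, 6, 3, 4]
  Result: [0, 1, 2, 5, 6, 3, 4]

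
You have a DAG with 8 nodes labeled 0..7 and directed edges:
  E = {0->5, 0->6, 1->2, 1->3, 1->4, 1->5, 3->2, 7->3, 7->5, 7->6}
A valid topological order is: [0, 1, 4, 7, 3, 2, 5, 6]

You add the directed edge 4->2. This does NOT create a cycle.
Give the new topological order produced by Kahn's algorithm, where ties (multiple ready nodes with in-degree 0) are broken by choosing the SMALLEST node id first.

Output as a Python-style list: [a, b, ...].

Old toposort: [0, 1, 4, 7, 3, 2, 5, 6]
Added edge: 4->2
Position of 4 (2) < position of 2 (5). Old order still valid.
Run Kahn's algorithm (break ties by smallest node id):
  initial in-degrees: [0, 0, 3, 2, 1, 3, 2, 0]
  ready (indeg=0): [0, 1, 7]
  pop 0: indeg[5]->2; indeg[6]->1 | ready=[1, 7] | order so far=[0]
  pop 1: indeg[2]->2; indeg[3]->1; indeg[4]->0; indeg[5]->1 | ready=[4, 7] | order so far=[0, 1]
  pop 4: indeg[2]->1 | ready=[7] | order so far=[0, 1, 4]
  pop 7: indeg[3]->0; indeg[5]->0; indeg[6]->0 | ready=[3, 5, 6] | order so far=[0, 1, 4, 7]
  pop 3: indeg[2]->0 | ready=[2, 5, 6] | order so far=[0, 1, 4, 7, 3]
  pop 2: no out-edges | ready=[5, 6] | order so far=[0, 1, 4, 7, 3, 2]
  pop 5: no out-edges | ready=[6] | order so far=[0, 1, 4, 7, 3, 2, 5]
  pop 6: no out-edges | ready=[] | order so far=[0, 1, 4, 7, 3, 2, 5, 6]
  Result: [0, 1, 4, 7, 3, 2, 5, 6]

Answer: [0, 1, 4, 7, 3, 2, 5, 6]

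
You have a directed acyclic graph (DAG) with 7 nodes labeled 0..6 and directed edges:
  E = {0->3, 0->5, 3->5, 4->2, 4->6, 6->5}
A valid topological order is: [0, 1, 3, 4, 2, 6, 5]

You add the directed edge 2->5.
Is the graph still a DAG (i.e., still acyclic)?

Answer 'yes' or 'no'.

Answer: yes

Derivation:
Given toposort: [0, 1, 3, 4, 2, 6, 5]
Position of 2: index 4; position of 5: index 6
New edge 2->5: forward
Forward edge: respects the existing order. Still a DAG, same toposort still valid.
Still a DAG? yes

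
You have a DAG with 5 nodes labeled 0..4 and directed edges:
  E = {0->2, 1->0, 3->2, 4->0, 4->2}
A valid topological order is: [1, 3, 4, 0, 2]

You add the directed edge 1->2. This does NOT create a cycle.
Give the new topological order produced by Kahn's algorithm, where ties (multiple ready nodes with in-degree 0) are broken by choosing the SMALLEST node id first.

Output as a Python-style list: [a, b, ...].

Old toposort: [1, 3, 4, 0, 2]
Added edge: 1->2
Position of 1 (0) < position of 2 (4). Old order still valid.
Run Kahn's algorithm (break ties by smallest node id):
  initial in-degrees: [2, 0, 4, 0, 0]
  ready (indeg=0): [1, 3, 4]
  pop 1: indeg[0]->1; indeg[2]->3 | ready=[3, 4] | order so far=[1]
  pop 3: indeg[2]->2 | ready=[4] | order so far=[1, 3]
  pop 4: indeg[0]->0; indeg[2]->1 | ready=[0] | order so far=[1, 3, 4]
  pop 0: indeg[2]->0 | ready=[2] | order so far=[1, 3, 4, 0]
  pop 2: no out-edges | ready=[] | order so far=[1, 3, 4, 0, 2]
  Result: [1, 3, 4, 0, 2]

Answer: [1, 3, 4, 0, 2]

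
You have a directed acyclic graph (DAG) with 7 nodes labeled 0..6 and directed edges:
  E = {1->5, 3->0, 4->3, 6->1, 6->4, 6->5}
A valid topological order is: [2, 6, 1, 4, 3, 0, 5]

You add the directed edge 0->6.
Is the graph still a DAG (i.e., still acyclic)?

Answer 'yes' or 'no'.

Given toposort: [2, 6, 1, 4, 3, 0, 5]
Position of 0: index 5; position of 6: index 1
New edge 0->6: backward (u after v in old order)
Backward edge: old toposort is now invalid. Check if this creates a cycle.
Does 6 already reach 0? Reachable from 6: [0, 1, 3, 4, 5, 6]. YES -> cycle!
Still a DAG? no

Answer: no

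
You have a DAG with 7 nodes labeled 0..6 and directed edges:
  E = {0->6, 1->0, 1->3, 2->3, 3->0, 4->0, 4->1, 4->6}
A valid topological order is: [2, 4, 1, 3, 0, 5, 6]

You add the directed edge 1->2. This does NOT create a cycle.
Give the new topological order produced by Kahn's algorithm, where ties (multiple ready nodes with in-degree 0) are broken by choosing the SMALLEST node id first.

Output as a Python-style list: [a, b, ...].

Old toposort: [2, 4, 1, 3, 0, 5, 6]
Added edge: 1->2
Position of 1 (2) > position of 2 (0). Must reorder: 1 must now come before 2.
Run Kahn's algorithm (break ties by smallest node id):
  initial in-degrees: [3, 1, 1, 2, 0, 0, 2]
  ready (indeg=0): [4, 5]
  pop 4: indeg[0]->2; indeg[1]->0; indeg[6]->1 | ready=[1, 5] | order so far=[4]
  pop 1: indeg[0]->1; indeg[2]->0; indeg[3]->1 | ready=[2, 5] | order so far=[4, 1]
  pop 2: indeg[3]->0 | ready=[3, 5] | order so far=[4, 1, 2]
  pop 3: indeg[0]->0 | ready=[0, 5] | order so far=[4, 1, 2, 3]
  pop 0: indeg[6]->0 | ready=[5, 6] | order so far=[4, 1, 2, 3, 0]
  pop 5: no out-edges | ready=[6] | order so far=[4, 1, 2, 3, 0, 5]
  pop 6: no out-edges | ready=[] | order so far=[4, 1, 2, 3, 0, 5, 6]
  Result: [4, 1, 2, 3, 0, 5, 6]

Answer: [4, 1, 2, 3, 0, 5, 6]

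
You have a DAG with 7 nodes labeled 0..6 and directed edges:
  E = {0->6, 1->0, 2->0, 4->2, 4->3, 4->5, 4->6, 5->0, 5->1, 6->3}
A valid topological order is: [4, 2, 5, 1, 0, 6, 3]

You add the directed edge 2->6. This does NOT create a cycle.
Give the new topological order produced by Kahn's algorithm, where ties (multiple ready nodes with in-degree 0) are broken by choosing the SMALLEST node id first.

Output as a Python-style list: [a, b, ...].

Old toposort: [4, 2, 5, 1, 0, 6, 3]
Added edge: 2->6
Position of 2 (1) < position of 6 (5). Old order still valid.
Run Kahn's algorithm (break ties by smallest node id):
  initial in-degrees: [3, 1, 1, 2, 0, 1, 3]
  ready (indeg=0): [4]
  pop 4: indeg[2]->0; indeg[3]->1; indeg[5]->0; indeg[6]->2 | ready=[2, 5] | order so far=[4]
  pop 2: indeg[0]->2; indeg[6]->1 | ready=[5] | order so far=[4, 2]
  pop 5: indeg[0]->1; indeg[1]->0 | ready=[1] | order so far=[4, 2, 5]
  pop 1: indeg[0]->0 | ready=[0] | order so far=[4, 2, 5, 1]
  pop 0: indeg[6]->0 | ready=[6] | order so far=[4, 2, 5, 1, 0]
  pop 6: indeg[3]->0 | ready=[3] | order so far=[4, 2, 5, 1, 0, 6]
  pop 3: no out-edges | ready=[] | order so far=[4, 2, 5, 1, 0, 6, 3]
  Result: [4, 2, 5, 1, 0, 6, 3]

Answer: [4, 2, 5, 1, 0, 6, 3]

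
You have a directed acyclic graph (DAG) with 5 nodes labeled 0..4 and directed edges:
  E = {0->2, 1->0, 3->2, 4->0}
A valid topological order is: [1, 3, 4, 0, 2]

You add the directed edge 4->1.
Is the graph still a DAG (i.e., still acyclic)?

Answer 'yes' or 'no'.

Given toposort: [1, 3, 4, 0, 2]
Position of 4: index 2; position of 1: index 0
New edge 4->1: backward (u after v in old order)
Backward edge: old toposort is now invalid. Check if this creates a cycle.
Does 1 already reach 4? Reachable from 1: [0, 1, 2]. NO -> still a DAG (reorder needed).
Still a DAG? yes

Answer: yes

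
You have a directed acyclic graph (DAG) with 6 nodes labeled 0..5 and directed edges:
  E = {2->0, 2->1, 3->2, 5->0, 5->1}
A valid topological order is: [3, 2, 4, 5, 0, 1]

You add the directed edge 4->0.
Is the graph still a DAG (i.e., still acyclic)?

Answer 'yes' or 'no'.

Given toposort: [3, 2, 4, 5, 0, 1]
Position of 4: index 2; position of 0: index 4
New edge 4->0: forward
Forward edge: respects the existing order. Still a DAG, same toposort still valid.
Still a DAG? yes

Answer: yes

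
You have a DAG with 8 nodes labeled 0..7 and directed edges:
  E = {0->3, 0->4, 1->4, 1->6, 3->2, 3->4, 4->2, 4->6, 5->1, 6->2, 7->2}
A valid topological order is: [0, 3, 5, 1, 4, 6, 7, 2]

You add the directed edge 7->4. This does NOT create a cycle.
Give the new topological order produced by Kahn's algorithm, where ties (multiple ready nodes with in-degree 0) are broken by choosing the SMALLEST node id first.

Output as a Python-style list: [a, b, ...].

Old toposort: [0, 3, 5, 1, 4, 6, 7, 2]
Added edge: 7->4
Position of 7 (6) > position of 4 (4). Must reorder: 7 must now come before 4.
Run Kahn's algorithm (break ties by smallest node id):
  initial in-degrees: [0, 1, 4, 1, 4, 0, 2, 0]
  ready (indeg=0): [0, 5, 7]
  pop 0: indeg[3]->0; indeg[4]->3 | ready=[3, 5, 7] | order so far=[0]
  pop 3: indeg[2]->3; indeg[4]->2 | ready=[5, 7] | order so far=[0, 3]
  pop 5: indeg[1]->0 | ready=[1, 7] | order so far=[0, 3, 5]
  pop 1: indeg[4]->1; indeg[6]->1 | ready=[7] | order so far=[0, 3, 5, 1]
  pop 7: indeg[2]->2; indeg[4]->0 | ready=[4] | order so far=[0, 3, 5, 1, 7]
  pop 4: indeg[2]->1; indeg[6]->0 | ready=[6] | order so far=[0, 3, 5, 1, 7, 4]
  pop 6: indeg[2]->0 | ready=[2] | order so far=[0, 3, 5, 1, 7, 4, 6]
  pop 2: no out-edges | ready=[] | order so far=[0, 3, 5, 1, 7, 4, 6, 2]
  Result: [0, 3, 5, 1, 7, 4, 6, 2]

Answer: [0, 3, 5, 1, 7, 4, 6, 2]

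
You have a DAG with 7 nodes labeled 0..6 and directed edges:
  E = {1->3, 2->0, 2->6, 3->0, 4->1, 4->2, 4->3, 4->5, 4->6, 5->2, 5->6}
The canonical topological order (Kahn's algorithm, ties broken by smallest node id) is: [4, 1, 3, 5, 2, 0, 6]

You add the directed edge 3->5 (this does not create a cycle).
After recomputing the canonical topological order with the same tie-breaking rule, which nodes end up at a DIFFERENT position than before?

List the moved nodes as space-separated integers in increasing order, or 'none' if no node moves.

Answer: none

Derivation:
Old toposort: [4, 1, 3, 5, 2, 0, 6]
Added edge 3->5
Recompute Kahn (smallest-id tiebreak):
  initial in-degrees: [2, 1, 2, 2, 0, 2, 3]
  ready (indeg=0): [4]
  pop 4: indeg[1]->0; indeg[2]->1; indeg[3]->1; indeg[5]->1; indeg[6]->2 | ready=[1] | order so far=[4]
  pop 1: indeg[3]->0 | ready=[3] | order so far=[4, 1]
  pop 3: indeg[0]->1; indeg[5]->0 | ready=[5] | order so far=[4, 1, 3]
  pop 5: indeg[2]->0; indeg[6]->1 | ready=[2] | order so far=[4, 1, 3, 5]
  pop 2: indeg[0]->0; indeg[6]->0 | ready=[0, 6] | order so far=[4, 1, 3, 5, 2]
  pop 0: no out-edges | ready=[6] | order so far=[4, 1, 3, 5, 2, 0]
  pop 6: no out-edges | ready=[] | order so far=[4, 1, 3, 5, 2, 0, 6]
New canonical toposort: [4, 1, 3, 5, 2, 0, 6]
Compare positions:
  Node 0: index 5 -> 5 (same)
  Node 1: index 1 -> 1 (same)
  Node 2: index 4 -> 4 (same)
  Node 3: index 2 -> 2 (same)
  Node 4: index 0 -> 0 (same)
  Node 5: index 3 -> 3 (same)
  Node 6: index 6 -> 6 (same)
Nodes that changed position: none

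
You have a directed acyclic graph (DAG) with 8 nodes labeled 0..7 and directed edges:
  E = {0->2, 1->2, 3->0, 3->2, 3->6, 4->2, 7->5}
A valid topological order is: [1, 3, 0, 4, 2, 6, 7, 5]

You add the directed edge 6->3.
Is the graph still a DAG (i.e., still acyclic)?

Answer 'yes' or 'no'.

Given toposort: [1, 3, 0, 4, 2, 6, 7, 5]
Position of 6: index 5; position of 3: index 1
New edge 6->3: backward (u after v in old order)
Backward edge: old toposort is now invalid. Check if this creates a cycle.
Does 3 already reach 6? Reachable from 3: [0, 2, 3, 6]. YES -> cycle!
Still a DAG? no

Answer: no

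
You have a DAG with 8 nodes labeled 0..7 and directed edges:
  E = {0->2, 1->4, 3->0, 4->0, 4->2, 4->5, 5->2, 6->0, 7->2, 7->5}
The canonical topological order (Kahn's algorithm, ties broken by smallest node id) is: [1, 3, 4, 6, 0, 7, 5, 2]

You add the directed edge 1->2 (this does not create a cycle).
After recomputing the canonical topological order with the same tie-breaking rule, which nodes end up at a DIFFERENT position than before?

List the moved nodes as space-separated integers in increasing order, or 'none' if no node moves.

Answer: none

Derivation:
Old toposort: [1, 3, 4, 6, 0, 7, 5, 2]
Added edge 1->2
Recompute Kahn (smallest-id tiebreak):
  initial in-degrees: [3, 0, 5, 0, 1, 2, 0, 0]
  ready (indeg=0): [1, 3, 6, 7]
  pop 1: indeg[2]->4; indeg[4]->0 | ready=[3, 4, 6, 7] | order so far=[1]
  pop 3: indeg[0]->2 | ready=[4, 6, 7] | order so far=[1, 3]
  pop 4: indeg[0]->1; indeg[2]->3; indeg[5]->1 | ready=[6, 7] | order so far=[1, 3, 4]
  pop 6: indeg[0]->0 | ready=[0, 7] | order so far=[1, 3, 4, 6]
  pop 0: indeg[2]->2 | ready=[7] | order so far=[1, 3, 4, 6, 0]
  pop 7: indeg[2]->1; indeg[5]->0 | ready=[5] | order so far=[1, 3, 4, 6, 0, 7]
  pop 5: indeg[2]->0 | ready=[2] | order so far=[1, 3, 4, 6, 0, 7, 5]
  pop 2: no out-edges | ready=[] | order so far=[1, 3, 4, 6, 0, 7, 5, 2]
New canonical toposort: [1, 3, 4, 6, 0, 7, 5, 2]
Compare positions:
  Node 0: index 4 -> 4 (same)
  Node 1: index 0 -> 0 (same)
  Node 2: index 7 -> 7 (same)
  Node 3: index 1 -> 1 (same)
  Node 4: index 2 -> 2 (same)
  Node 5: index 6 -> 6 (same)
  Node 6: index 3 -> 3 (same)
  Node 7: index 5 -> 5 (same)
Nodes that changed position: none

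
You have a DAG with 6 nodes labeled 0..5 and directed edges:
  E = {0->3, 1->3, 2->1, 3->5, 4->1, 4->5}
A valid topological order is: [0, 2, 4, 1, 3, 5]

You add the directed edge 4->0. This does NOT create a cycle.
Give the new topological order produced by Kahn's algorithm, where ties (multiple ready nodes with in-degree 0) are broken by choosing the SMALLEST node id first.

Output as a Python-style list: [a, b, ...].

Answer: [2, 4, 0, 1, 3, 5]

Derivation:
Old toposort: [0, 2, 4, 1, 3, 5]
Added edge: 4->0
Position of 4 (2) > position of 0 (0). Must reorder: 4 must now come before 0.
Run Kahn's algorithm (break ties by smallest node id):
  initial in-degrees: [1, 2, 0, 2, 0, 2]
  ready (indeg=0): [2, 4]
  pop 2: indeg[1]->1 | ready=[4] | order so far=[2]
  pop 4: indeg[0]->0; indeg[1]->0; indeg[5]->1 | ready=[0, 1] | order so far=[2, 4]
  pop 0: indeg[3]->1 | ready=[1] | order so far=[2, 4, 0]
  pop 1: indeg[3]->0 | ready=[3] | order so far=[2, 4, 0, 1]
  pop 3: indeg[5]->0 | ready=[5] | order so far=[2, 4, 0, 1, 3]
  pop 5: no out-edges | ready=[] | order so far=[2, 4, 0, 1, 3, 5]
  Result: [2, 4, 0, 1, 3, 5]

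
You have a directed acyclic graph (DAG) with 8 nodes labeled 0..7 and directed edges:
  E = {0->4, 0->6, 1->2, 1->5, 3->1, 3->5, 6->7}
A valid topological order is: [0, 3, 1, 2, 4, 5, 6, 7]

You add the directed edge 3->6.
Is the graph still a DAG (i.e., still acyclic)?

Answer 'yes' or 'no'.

Answer: yes

Derivation:
Given toposort: [0, 3, 1, 2, 4, 5, 6, 7]
Position of 3: index 1; position of 6: index 6
New edge 3->6: forward
Forward edge: respects the existing order. Still a DAG, same toposort still valid.
Still a DAG? yes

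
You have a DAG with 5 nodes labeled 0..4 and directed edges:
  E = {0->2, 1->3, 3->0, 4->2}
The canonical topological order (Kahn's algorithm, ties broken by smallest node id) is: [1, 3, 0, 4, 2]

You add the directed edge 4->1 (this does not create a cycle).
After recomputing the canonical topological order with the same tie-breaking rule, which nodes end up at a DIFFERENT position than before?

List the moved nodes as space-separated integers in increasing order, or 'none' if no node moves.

Old toposort: [1, 3, 0, 4, 2]
Added edge 4->1
Recompute Kahn (smallest-id tiebreak):
  initial in-degrees: [1, 1, 2, 1, 0]
  ready (indeg=0): [4]
  pop 4: indeg[1]->0; indeg[2]->1 | ready=[1] | order so far=[4]
  pop 1: indeg[3]->0 | ready=[3] | order so far=[4, 1]
  pop 3: indeg[0]->0 | ready=[0] | order so far=[4, 1, 3]
  pop 0: indeg[2]->0 | ready=[2] | order so far=[4, 1, 3, 0]
  pop 2: no out-edges | ready=[] | order so far=[4, 1, 3, 0, 2]
New canonical toposort: [4, 1, 3, 0, 2]
Compare positions:
  Node 0: index 2 -> 3 (moved)
  Node 1: index 0 -> 1 (moved)
  Node 2: index 4 -> 4 (same)
  Node 3: index 1 -> 2 (moved)
  Node 4: index 3 -> 0 (moved)
Nodes that changed position: 0 1 3 4

Answer: 0 1 3 4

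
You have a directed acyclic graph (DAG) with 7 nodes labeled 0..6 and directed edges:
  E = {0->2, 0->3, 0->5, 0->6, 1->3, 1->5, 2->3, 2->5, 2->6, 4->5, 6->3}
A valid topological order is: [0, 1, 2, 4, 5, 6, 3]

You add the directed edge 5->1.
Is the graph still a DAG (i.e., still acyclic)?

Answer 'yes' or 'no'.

Given toposort: [0, 1, 2, 4, 5, 6, 3]
Position of 5: index 4; position of 1: index 1
New edge 5->1: backward (u after v in old order)
Backward edge: old toposort is now invalid. Check if this creates a cycle.
Does 1 already reach 5? Reachable from 1: [1, 3, 5]. YES -> cycle!
Still a DAG? no

Answer: no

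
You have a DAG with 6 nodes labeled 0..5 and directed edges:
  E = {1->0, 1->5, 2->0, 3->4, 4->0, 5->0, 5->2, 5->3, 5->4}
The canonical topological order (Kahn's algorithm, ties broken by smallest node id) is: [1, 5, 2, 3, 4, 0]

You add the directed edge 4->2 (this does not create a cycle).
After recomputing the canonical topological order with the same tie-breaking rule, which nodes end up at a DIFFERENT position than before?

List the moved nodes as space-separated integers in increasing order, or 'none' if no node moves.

Old toposort: [1, 5, 2, 3, 4, 0]
Added edge 4->2
Recompute Kahn (smallest-id tiebreak):
  initial in-degrees: [4, 0, 2, 1, 2, 1]
  ready (indeg=0): [1]
  pop 1: indeg[0]->3; indeg[5]->0 | ready=[5] | order so far=[1]
  pop 5: indeg[0]->2; indeg[2]->1; indeg[3]->0; indeg[4]->1 | ready=[3] | order so far=[1, 5]
  pop 3: indeg[4]->0 | ready=[4] | order so far=[1, 5, 3]
  pop 4: indeg[0]->1; indeg[2]->0 | ready=[2] | order so far=[1, 5, 3, 4]
  pop 2: indeg[0]->0 | ready=[0] | order so far=[1, 5, 3, 4, 2]
  pop 0: no out-edges | ready=[] | order so far=[1, 5, 3, 4, 2, 0]
New canonical toposort: [1, 5, 3, 4, 2, 0]
Compare positions:
  Node 0: index 5 -> 5 (same)
  Node 1: index 0 -> 0 (same)
  Node 2: index 2 -> 4 (moved)
  Node 3: index 3 -> 2 (moved)
  Node 4: index 4 -> 3 (moved)
  Node 5: index 1 -> 1 (same)
Nodes that changed position: 2 3 4

Answer: 2 3 4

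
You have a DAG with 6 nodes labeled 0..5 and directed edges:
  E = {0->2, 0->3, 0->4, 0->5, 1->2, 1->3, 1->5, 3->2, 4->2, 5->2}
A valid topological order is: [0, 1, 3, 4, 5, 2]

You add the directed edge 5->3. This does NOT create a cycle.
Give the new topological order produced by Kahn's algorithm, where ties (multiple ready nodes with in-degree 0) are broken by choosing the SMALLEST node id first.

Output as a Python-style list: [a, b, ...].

Answer: [0, 1, 4, 5, 3, 2]

Derivation:
Old toposort: [0, 1, 3, 4, 5, 2]
Added edge: 5->3
Position of 5 (4) > position of 3 (2). Must reorder: 5 must now come before 3.
Run Kahn's algorithm (break ties by smallest node id):
  initial in-degrees: [0, 0, 5, 3, 1, 2]
  ready (indeg=0): [0, 1]
  pop 0: indeg[2]->4; indeg[3]->2; indeg[4]->0; indeg[5]->1 | ready=[1, 4] | order so far=[0]
  pop 1: indeg[2]->3; indeg[3]->1; indeg[5]->0 | ready=[4, 5] | order so far=[0, 1]
  pop 4: indeg[2]->2 | ready=[5] | order so far=[0, 1, 4]
  pop 5: indeg[2]->1; indeg[3]->0 | ready=[3] | order so far=[0, 1, 4, 5]
  pop 3: indeg[2]->0 | ready=[2] | order so far=[0, 1, 4, 5, 3]
  pop 2: no out-edges | ready=[] | order so far=[0, 1, 4, 5, 3, 2]
  Result: [0, 1, 4, 5, 3, 2]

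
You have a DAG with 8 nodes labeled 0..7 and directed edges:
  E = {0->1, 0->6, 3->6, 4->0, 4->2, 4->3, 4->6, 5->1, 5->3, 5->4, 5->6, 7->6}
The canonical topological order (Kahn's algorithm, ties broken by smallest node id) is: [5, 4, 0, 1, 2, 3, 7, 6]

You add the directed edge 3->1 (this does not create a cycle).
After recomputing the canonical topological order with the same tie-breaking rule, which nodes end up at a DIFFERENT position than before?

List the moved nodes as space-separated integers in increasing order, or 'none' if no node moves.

Answer: 1 2 3

Derivation:
Old toposort: [5, 4, 0, 1, 2, 3, 7, 6]
Added edge 3->1
Recompute Kahn (smallest-id tiebreak):
  initial in-degrees: [1, 3, 1, 2, 1, 0, 5, 0]
  ready (indeg=0): [5, 7]
  pop 5: indeg[1]->2; indeg[3]->1; indeg[4]->0; indeg[6]->4 | ready=[4, 7] | order so far=[5]
  pop 4: indeg[0]->0; indeg[2]->0; indeg[3]->0; indeg[6]->3 | ready=[0, 2, 3, 7] | order so far=[5, 4]
  pop 0: indeg[1]->1; indeg[6]->2 | ready=[2, 3, 7] | order so far=[5, 4, 0]
  pop 2: no out-edges | ready=[3, 7] | order so far=[5, 4, 0, 2]
  pop 3: indeg[1]->0; indeg[6]->1 | ready=[1, 7] | order so far=[5, 4, 0, 2, 3]
  pop 1: no out-edges | ready=[7] | order so far=[5, 4, 0, 2, 3, 1]
  pop 7: indeg[6]->0 | ready=[6] | order so far=[5, 4, 0, 2, 3, 1, 7]
  pop 6: no out-edges | ready=[] | order so far=[5, 4, 0, 2, 3, 1, 7, 6]
New canonical toposort: [5, 4, 0, 2, 3, 1, 7, 6]
Compare positions:
  Node 0: index 2 -> 2 (same)
  Node 1: index 3 -> 5 (moved)
  Node 2: index 4 -> 3 (moved)
  Node 3: index 5 -> 4 (moved)
  Node 4: index 1 -> 1 (same)
  Node 5: index 0 -> 0 (same)
  Node 6: index 7 -> 7 (same)
  Node 7: index 6 -> 6 (same)
Nodes that changed position: 1 2 3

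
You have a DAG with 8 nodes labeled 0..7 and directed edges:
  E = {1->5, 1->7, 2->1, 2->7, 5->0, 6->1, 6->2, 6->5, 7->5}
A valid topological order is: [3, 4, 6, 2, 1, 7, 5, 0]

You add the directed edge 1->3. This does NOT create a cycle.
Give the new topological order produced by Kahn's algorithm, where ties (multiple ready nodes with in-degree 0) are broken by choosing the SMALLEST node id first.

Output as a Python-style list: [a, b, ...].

Old toposort: [3, 4, 6, 2, 1, 7, 5, 0]
Added edge: 1->3
Position of 1 (4) > position of 3 (0). Must reorder: 1 must now come before 3.
Run Kahn's algorithm (break ties by smallest node id):
  initial in-degrees: [1, 2, 1, 1, 0, 3, 0, 2]
  ready (indeg=0): [4, 6]
  pop 4: no out-edges | ready=[6] | order so far=[4]
  pop 6: indeg[1]->1; indeg[2]->0; indeg[5]->2 | ready=[2] | order so far=[4, 6]
  pop 2: indeg[1]->0; indeg[7]->1 | ready=[1] | order so far=[4, 6, 2]
  pop 1: indeg[3]->0; indeg[5]->1; indeg[7]->0 | ready=[3, 7] | order so far=[4, 6, 2, 1]
  pop 3: no out-edges | ready=[7] | order so far=[4, 6, 2, 1, 3]
  pop 7: indeg[5]->0 | ready=[5] | order so far=[4, 6, 2, 1, 3, 7]
  pop 5: indeg[0]->0 | ready=[0] | order so far=[4, 6, 2, 1, 3, 7, 5]
  pop 0: no out-edges | ready=[] | order so far=[4, 6, 2, 1, 3, 7, 5, 0]
  Result: [4, 6, 2, 1, 3, 7, 5, 0]

Answer: [4, 6, 2, 1, 3, 7, 5, 0]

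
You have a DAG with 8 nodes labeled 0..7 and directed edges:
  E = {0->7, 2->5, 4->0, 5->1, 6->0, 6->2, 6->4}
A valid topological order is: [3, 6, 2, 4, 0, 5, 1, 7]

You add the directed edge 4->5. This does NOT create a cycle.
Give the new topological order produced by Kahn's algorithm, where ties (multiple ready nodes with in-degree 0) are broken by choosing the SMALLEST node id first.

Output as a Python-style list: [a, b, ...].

Old toposort: [3, 6, 2, 4, 0, 5, 1, 7]
Added edge: 4->5
Position of 4 (3) < position of 5 (5). Old order still valid.
Run Kahn's algorithm (break ties by smallest node id):
  initial in-degrees: [2, 1, 1, 0, 1, 2, 0, 1]
  ready (indeg=0): [3, 6]
  pop 3: no out-edges | ready=[6] | order so far=[3]
  pop 6: indeg[0]->1; indeg[2]->0; indeg[4]->0 | ready=[2, 4] | order so far=[3, 6]
  pop 2: indeg[5]->1 | ready=[4] | order so far=[3, 6, 2]
  pop 4: indeg[0]->0; indeg[5]->0 | ready=[0, 5] | order so far=[3, 6, 2, 4]
  pop 0: indeg[7]->0 | ready=[5, 7] | order so far=[3, 6, 2, 4, 0]
  pop 5: indeg[1]->0 | ready=[1, 7] | order so far=[3, 6, 2, 4, 0, 5]
  pop 1: no out-edges | ready=[7] | order so far=[3, 6, 2, 4, 0, 5, 1]
  pop 7: no out-edges | ready=[] | order so far=[3, 6, 2, 4, 0, 5, 1, 7]
  Result: [3, 6, 2, 4, 0, 5, 1, 7]

Answer: [3, 6, 2, 4, 0, 5, 1, 7]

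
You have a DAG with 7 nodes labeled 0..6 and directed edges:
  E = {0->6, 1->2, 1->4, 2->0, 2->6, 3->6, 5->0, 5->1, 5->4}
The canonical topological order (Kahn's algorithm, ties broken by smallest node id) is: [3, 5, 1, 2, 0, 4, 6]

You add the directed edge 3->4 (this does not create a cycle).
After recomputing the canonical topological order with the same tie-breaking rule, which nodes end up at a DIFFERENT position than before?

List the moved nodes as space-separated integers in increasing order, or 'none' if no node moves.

Old toposort: [3, 5, 1, 2, 0, 4, 6]
Added edge 3->4
Recompute Kahn (smallest-id tiebreak):
  initial in-degrees: [2, 1, 1, 0, 3, 0, 3]
  ready (indeg=0): [3, 5]
  pop 3: indeg[4]->2; indeg[6]->2 | ready=[5] | order so far=[3]
  pop 5: indeg[0]->1; indeg[1]->0; indeg[4]->1 | ready=[1] | order so far=[3, 5]
  pop 1: indeg[2]->0; indeg[4]->0 | ready=[2, 4] | order so far=[3, 5, 1]
  pop 2: indeg[0]->0; indeg[6]->1 | ready=[0, 4] | order so far=[3, 5, 1, 2]
  pop 0: indeg[6]->0 | ready=[4, 6] | order so far=[3, 5, 1, 2, 0]
  pop 4: no out-edges | ready=[6] | order so far=[3, 5, 1, 2, 0, 4]
  pop 6: no out-edges | ready=[] | order so far=[3, 5, 1, 2, 0, 4, 6]
New canonical toposort: [3, 5, 1, 2, 0, 4, 6]
Compare positions:
  Node 0: index 4 -> 4 (same)
  Node 1: index 2 -> 2 (same)
  Node 2: index 3 -> 3 (same)
  Node 3: index 0 -> 0 (same)
  Node 4: index 5 -> 5 (same)
  Node 5: index 1 -> 1 (same)
  Node 6: index 6 -> 6 (same)
Nodes that changed position: none

Answer: none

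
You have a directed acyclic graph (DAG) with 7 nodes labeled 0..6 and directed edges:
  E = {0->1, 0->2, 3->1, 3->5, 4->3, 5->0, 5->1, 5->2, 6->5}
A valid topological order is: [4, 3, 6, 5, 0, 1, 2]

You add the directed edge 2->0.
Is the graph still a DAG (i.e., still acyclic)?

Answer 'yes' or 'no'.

Given toposort: [4, 3, 6, 5, 0, 1, 2]
Position of 2: index 6; position of 0: index 4
New edge 2->0: backward (u after v in old order)
Backward edge: old toposort is now invalid. Check if this creates a cycle.
Does 0 already reach 2? Reachable from 0: [0, 1, 2]. YES -> cycle!
Still a DAG? no

Answer: no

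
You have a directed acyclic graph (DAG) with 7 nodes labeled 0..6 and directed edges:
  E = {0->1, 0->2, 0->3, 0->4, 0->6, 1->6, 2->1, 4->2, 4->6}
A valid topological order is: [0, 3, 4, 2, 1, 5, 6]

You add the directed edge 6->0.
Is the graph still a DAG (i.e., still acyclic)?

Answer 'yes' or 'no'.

Answer: no

Derivation:
Given toposort: [0, 3, 4, 2, 1, 5, 6]
Position of 6: index 6; position of 0: index 0
New edge 6->0: backward (u after v in old order)
Backward edge: old toposort is now invalid. Check if this creates a cycle.
Does 0 already reach 6? Reachable from 0: [0, 1, 2, 3, 4, 6]. YES -> cycle!
Still a DAG? no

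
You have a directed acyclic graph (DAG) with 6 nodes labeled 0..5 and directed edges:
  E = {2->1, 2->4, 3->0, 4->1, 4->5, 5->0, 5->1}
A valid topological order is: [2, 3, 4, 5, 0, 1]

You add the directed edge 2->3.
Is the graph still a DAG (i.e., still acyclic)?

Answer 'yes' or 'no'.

Given toposort: [2, 3, 4, 5, 0, 1]
Position of 2: index 0; position of 3: index 1
New edge 2->3: forward
Forward edge: respects the existing order. Still a DAG, same toposort still valid.
Still a DAG? yes

Answer: yes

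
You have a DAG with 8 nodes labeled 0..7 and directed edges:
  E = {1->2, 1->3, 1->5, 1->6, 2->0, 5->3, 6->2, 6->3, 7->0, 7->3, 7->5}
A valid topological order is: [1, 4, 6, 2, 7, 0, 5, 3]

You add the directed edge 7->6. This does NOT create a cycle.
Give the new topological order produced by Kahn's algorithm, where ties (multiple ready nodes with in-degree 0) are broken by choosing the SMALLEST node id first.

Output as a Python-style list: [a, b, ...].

Answer: [1, 4, 7, 5, 6, 2, 0, 3]

Derivation:
Old toposort: [1, 4, 6, 2, 7, 0, 5, 3]
Added edge: 7->6
Position of 7 (4) > position of 6 (2). Must reorder: 7 must now come before 6.
Run Kahn's algorithm (break ties by smallest node id):
  initial in-degrees: [2, 0, 2, 4, 0, 2, 2, 0]
  ready (indeg=0): [1, 4, 7]
  pop 1: indeg[2]->1; indeg[3]->3; indeg[5]->1; indeg[6]->1 | ready=[4, 7] | order so far=[1]
  pop 4: no out-edges | ready=[7] | order so far=[1, 4]
  pop 7: indeg[0]->1; indeg[3]->2; indeg[5]->0; indeg[6]->0 | ready=[5, 6] | order so far=[1, 4, 7]
  pop 5: indeg[3]->1 | ready=[6] | order so far=[1, 4, 7, 5]
  pop 6: indeg[2]->0; indeg[3]->0 | ready=[2, 3] | order so far=[1, 4, 7, 5, 6]
  pop 2: indeg[0]->0 | ready=[0, 3] | order so far=[1, 4, 7, 5, 6, 2]
  pop 0: no out-edges | ready=[3] | order so far=[1, 4, 7, 5, 6, 2, 0]
  pop 3: no out-edges | ready=[] | order so far=[1, 4, 7, 5, 6, 2, 0, 3]
  Result: [1, 4, 7, 5, 6, 2, 0, 3]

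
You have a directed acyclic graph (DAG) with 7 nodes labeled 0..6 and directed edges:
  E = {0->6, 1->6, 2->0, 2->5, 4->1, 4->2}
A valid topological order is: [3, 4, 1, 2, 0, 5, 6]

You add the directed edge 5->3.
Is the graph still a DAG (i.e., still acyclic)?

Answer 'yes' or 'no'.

Given toposort: [3, 4, 1, 2, 0, 5, 6]
Position of 5: index 5; position of 3: index 0
New edge 5->3: backward (u after v in old order)
Backward edge: old toposort is now invalid. Check if this creates a cycle.
Does 3 already reach 5? Reachable from 3: [3]. NO -> still a DAG (reorder needed).
Still a DAG? yes

Answer: yes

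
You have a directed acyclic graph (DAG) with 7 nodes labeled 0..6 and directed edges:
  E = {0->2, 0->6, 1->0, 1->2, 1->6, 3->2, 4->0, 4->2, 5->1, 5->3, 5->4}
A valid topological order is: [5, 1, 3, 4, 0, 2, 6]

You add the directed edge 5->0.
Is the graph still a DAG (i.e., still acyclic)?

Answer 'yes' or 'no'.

Given toposort: [5, 1, 3, 4, 0, 2, 6]
Position of 5: index 0; position of 0: index 4
New edge 5->0: forward
Forward edge: respects the existing order. Still a DAG, same toposort still valid.
Still a DAG? yes

Answer: yes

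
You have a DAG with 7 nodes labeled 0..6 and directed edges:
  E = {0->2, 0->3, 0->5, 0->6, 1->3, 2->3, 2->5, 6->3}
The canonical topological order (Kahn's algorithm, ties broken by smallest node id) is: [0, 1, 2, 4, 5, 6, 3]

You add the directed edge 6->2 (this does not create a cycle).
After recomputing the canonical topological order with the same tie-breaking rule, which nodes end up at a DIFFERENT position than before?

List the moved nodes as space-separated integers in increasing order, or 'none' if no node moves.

Old toposort: [0, 1, 2, 4, 5, 6, 3]
Added edge 6->2
Recompute Kahn (smallest-id tiebreak):
  initial in-degrees: [0, 0, 2, 4, 0, 2, 1]
  ready (indeg=0): [0, 1, 4]
  pop 0: indeg[2]->1; indeg[3]->3; indeg[5]->1; indeg[6]->0 | ready=[1, 4, 6] | order so far=[0]
  pop 1: indeg[3]->2 | ready=[4, 6] | order so far=[0, 1]
  pop 4: no out-edges | ready=[6] | order so far=[0, 1, 4]
  pop 6: indeg[2]->0; indeg[3]->1 | ready=[2] | order so far=[0, 1, 4, 6]
  pop 2: indeg[3]->0; indeg[5]->0 | ready=[3, 5] | order so far=[0, 1, 4, 6, 2]
  pop 3: no out-edges | ready=[5] | order so far=[0, 1, 4, 6, 2, 3]
  pop 5: no out-edges | ready=[] | order so far=[0, 1, 4, 6, 2, 3, 5]
New canonical toposort: [0, 1, 4, 6, 2, 3, 5]
Compare positions:
  Node 0: index 0 -> 0 (same)
  Node 1: index 1 -> 1 (same)
  Node 2: index 2 -> 4 (moved)
  Node 3: index 6 -> 5 (moved)
  Node 4: index 3 -> 2 (moved)
  Node 5: index 4 -> 6 (moved)
  Node 6: index 5 -> 3 (moved)
Nodes that changed position: 2 3 4 5 6

Answer: 2 3 4 5 6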